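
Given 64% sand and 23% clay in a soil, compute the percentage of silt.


Step 1: sand + silt + clay = 100%
Step 2: silt = 100 - sand - clay
Step 3: silt = 100 - 64 - 23
Step 4: silt = 13%

13


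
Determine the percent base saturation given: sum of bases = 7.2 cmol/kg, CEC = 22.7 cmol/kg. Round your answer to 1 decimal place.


Step 1: BS = 100 * (sum of bases) / CEC
Step 2: BS = 100 * 7.2 / 22.7
Step 3: BS = 31.7%

31.7


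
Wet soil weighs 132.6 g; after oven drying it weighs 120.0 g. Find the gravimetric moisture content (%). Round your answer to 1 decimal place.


Step 1: Water mass = wet - dry = 132.6 - 120.0 = 12.6 g
Step 2: w = 100 * water mass / dry mass
Step 3: w = 100 * 12.6 / 120.0 = 10.5%

10.5


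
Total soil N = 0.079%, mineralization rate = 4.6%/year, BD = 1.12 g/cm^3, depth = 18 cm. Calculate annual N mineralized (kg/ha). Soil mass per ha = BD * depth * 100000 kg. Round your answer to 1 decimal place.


Step 1: Soil mass per ha = BD * depth * 100000 = 1.12 * 18 * 100000 = 2016000 kg
Step 2: Total N pool = soil mass * N%/100 = 2016000 * 0.079/100 = 1592.64 kg/ha
Step 3: N mineralized = N pool * rate%/100 = 1592.64 * 4.6/100 = 73.3 kg/ha/yr

73.3


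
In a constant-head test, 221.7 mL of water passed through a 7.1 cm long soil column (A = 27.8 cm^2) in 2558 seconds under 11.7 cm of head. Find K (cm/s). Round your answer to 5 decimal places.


Step 1: K = Q * L / (A * t * h)
Step 2: Numerator = 221.7 * 7.1 = 1574.07
Step 3: Denominator = 27.8 * 2558 * 11.7 = 832015.08
Step 4: K = 1574.07 / 832015.08 = 0.00189 cm/s

0.00189


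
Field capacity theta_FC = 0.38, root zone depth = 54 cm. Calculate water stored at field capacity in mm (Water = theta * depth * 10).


Step 1: Water (mm) = theta_FC * depth (cm) * 10
Step 2: Water = 0.38 * 54 * 10
Step 3: Water = 205.2 mm

205.2


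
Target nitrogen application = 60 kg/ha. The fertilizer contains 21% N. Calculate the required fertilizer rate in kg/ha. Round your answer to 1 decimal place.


Step 1: Fertilizer rate = target N / (N content / 100)
Step 2: Rate = 60 / (21 / 100)
Step 3: Rate = 60 / 0.21
Step 4: Rate = 285.7 kg/ha

285.7


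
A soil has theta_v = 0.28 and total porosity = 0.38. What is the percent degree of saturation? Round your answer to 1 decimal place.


Step 1: S = 100 * theta_v / n
Step 2: S = 100 * 0.28 / 0.38
Step 3: S = 73.7%

73.7


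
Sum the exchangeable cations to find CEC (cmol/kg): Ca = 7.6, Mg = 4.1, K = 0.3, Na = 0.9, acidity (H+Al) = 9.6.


Step 1: CEC = Ca + Mg + K + Na + (H+Al)
Step 2: CEC = 7.6 + 4.1 + 0.3 + 0.9 + 9.6
Step 3: CEC = 22.5 cmol/kg

22.5


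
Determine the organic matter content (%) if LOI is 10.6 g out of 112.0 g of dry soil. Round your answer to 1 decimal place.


Step 1: OM% = 100 * LOI / sample mass
Step 2: OM = 100 * 10.6 / 112.0
Step 3: OM = 9.5%

9.5


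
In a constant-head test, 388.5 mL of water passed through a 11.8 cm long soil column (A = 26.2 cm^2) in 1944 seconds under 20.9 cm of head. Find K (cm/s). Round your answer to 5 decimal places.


Step 1: K = Q * L / (A * t * h)
Step 2: Numerator = 388.5 * 11.8 = 4584.3
Step 3: Denominator = 26.2 * 1944 * 20.9 = 1064495.52
Step 4: K = 4584.3 / 1064495.52 = 0.00431 cm/s

0.00431


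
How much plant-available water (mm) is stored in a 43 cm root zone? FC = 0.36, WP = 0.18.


Step 1: Available water = (FC - WP) * depth * 10
Step 2: AW = (0.36 - 0.18) * 43 * 10
Step 3: AW = 0.18 * 43 * 10
Step 4: AW = 77.4 mm

77.4


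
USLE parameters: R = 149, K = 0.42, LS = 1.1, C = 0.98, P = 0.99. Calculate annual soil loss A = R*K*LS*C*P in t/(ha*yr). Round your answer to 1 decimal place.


Step 1: A = R * K * LS * C * P
Step 2: R * K = 149 * 0.42 = 62.58
Step 3: (R*K) * LS = 62.58 * 1.1 = 68.838
Step 4: * C * P = 68.838 * 0.98 * 0.99 = 66.8
Step 5: A = 66.8 t/(ha*yr)

66.8


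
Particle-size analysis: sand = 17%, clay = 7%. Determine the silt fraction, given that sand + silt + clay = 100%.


Step 1: sand + silt + clay = 100%
Step 2: silt = 100 - sand - clay
Step 3: silt = 100 - 17 - 7
Step 4: silt = 76%

76


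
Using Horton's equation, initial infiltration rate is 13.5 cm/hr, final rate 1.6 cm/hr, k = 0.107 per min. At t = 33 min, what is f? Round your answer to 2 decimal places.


Step 1: f = fc + (f0 - fc) * exp(-k * t)
Step 2: exp(-0.107 * 33) = 0.029276
Step 3: f = 1.6 + (13.5 - 1.6) * 0.029276
Step 4: f = 1.6 + 11.9 * 0.029276
Step 5: f = 1.95 cm/hr

1.95


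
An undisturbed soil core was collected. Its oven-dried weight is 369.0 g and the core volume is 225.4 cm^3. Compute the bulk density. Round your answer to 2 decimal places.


Step 1: Identify the formula: BD = dry mass / volume
Step 2: Substitute values: BD = 369.0 / 225.4
Step 3: BD = 1.64 g/cm^3

1.64


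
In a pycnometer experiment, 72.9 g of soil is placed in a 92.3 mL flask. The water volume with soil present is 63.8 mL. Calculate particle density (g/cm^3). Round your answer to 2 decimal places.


Step 1: Volume of solids = flask volume - water volume with soil
Step 2: V_solids = 92.3 - 63.8 = 28.5 mL
Step 3: Particle density = mass / V_solids = 72.9 / 28.5 = 2.56 g/cm^3

2.56


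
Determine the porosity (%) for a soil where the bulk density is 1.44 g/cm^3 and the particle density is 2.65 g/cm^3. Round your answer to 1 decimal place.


Step 1: Formula: n = 100 * (1 - BD / PD)
Step 2: n = 100 * (1 - 1.44 / 2.65)
Step 3: n = 100 * (1 - 0.5434)
Step 4: n = 45.7%

45.7


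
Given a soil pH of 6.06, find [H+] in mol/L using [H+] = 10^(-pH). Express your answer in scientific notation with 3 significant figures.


Step 1: [H+] = 10^(-pH)
Step 2: [H+] = 10^(-6.06)
Step 3: [H+] = 8.71e-07 mol/L

8.71e-07


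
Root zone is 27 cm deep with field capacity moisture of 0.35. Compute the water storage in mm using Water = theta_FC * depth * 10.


Step 1: Water (mm) = theta_FC * depth (cm) * 10
Step 2: Water = 0.35 * 27 * 10
Step 3: Water = 94.5 mm

94.5


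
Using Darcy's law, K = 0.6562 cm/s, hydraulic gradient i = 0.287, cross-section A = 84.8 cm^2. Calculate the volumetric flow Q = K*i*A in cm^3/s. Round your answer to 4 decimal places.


Step 1: Apply Darcy's law: Q = K * i * A
Step 2: Q = 0.6562 * 0.287 * 84.8
Step 3: Q = 15.9703 cm^3/s

15.9703


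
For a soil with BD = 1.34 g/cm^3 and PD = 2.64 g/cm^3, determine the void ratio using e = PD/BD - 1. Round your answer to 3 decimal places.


Step 1: e = PD / BD - 1
Step 2: e = 2.64 / 1.34 - 1
Step 3: e = 1.97015 - 1
Step 4: e = 0.97

0.97


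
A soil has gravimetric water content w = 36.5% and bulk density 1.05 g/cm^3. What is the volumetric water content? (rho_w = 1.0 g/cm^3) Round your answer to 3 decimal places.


Step 1: theta = (w / 100) * BD / rho_w
Step 2: theta = (36.5 / 100) * 1.05 / 1.0
Step 3: theta = 0.365 * 1.05
Step 4: theta = 0.383

0.383


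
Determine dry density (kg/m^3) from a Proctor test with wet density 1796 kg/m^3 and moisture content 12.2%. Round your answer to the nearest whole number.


Step 1: Dry density = wet density / (1 + w/100)
Step 2: Dry density = 1796 / (1 + 12.2/100)
Step 3: Dry density = 1796 / 1.122
Step 4: Dry density = 1601 kg/m^3

1601


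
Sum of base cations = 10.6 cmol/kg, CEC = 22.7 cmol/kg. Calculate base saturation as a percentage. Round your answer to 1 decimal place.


Step 1: BS = 100 * (sum of bases) / CEC
Step 2: BS = 100 * 10.6 / 22.7
Step 3: BS = 46.7%

46.7


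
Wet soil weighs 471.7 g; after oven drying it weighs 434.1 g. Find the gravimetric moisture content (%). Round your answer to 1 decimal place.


Step 1: Water mass = wet - dry = 471.7 - 434.1 = 37.6 g
Step 2: w = 100 * water mass / dry mass
Step 3: w = 100 * 37.6 / 434.1 = 8.7%

8.7


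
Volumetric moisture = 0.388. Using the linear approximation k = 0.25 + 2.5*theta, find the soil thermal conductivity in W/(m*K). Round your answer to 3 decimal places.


Step 1: k = 0.25 + 2.5 * theta
Step 2: k = 0.25 + 2.5 * 0.388
Step 3: k = 0.25 + 0.97
Step 4: k = 1.22 W/(m*K)

1.22


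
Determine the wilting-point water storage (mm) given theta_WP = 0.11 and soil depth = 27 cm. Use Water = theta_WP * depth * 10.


Step 1: Water (mm) = theta_WP * depth * 10
Step 2: Water = 0.11 * 27 * 10
Step 3: Water = 29.7 mm

29.7


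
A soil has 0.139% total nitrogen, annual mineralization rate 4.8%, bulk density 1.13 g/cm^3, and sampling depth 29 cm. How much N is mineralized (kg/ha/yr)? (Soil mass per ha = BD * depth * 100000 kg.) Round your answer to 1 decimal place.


Step 1: Soil mass per ha = BD * depth * 100000 = 1.13 * 29 * 100000 = 3277000 kg
Step 2: Total N pool = soil mass * N%/100 = 3277000 * 0.139/100 = 4555.03 kg/ha
Step 3: N mineralized = N pool * rate%/100 = 4555.03 * 4.8/100 = 218.6 kg/ha/yr

218.6


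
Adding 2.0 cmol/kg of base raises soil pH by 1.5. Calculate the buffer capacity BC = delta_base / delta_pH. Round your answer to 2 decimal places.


Step 1: BC = change in base / change in pH
Step 2: BC = 2.0 / 1.5
Step 3: BC = 1.33 cmol/(kg*pH unit)

1.33


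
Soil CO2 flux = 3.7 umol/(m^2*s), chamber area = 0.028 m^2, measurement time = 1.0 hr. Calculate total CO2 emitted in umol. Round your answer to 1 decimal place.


Step 1: Convert time to seconds: 1.0 hr * 3600 = 3600.0 s
Step 2: Total = flux * area * time_s
Step 3: Total = 3.7 * 0.028 * 3600.0
Step 4: Total = 373.0 umol

373.0


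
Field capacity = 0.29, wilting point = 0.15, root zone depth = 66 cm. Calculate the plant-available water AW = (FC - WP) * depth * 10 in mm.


Step 1: Available water = (FC - WP) * depth * 10
Step 2: AW = (0.29 - 0.15) * 66 * 10
Step 3: AW = 0.14 * 66 * 10
Step 4: AW = 92.4 mm

92.4


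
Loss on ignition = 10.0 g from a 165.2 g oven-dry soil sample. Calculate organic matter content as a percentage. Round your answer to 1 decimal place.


Step 1: OM% = 100 * LOI / sample mass
Step 2: OM = 100 * 10.0 / 165.2
Step 3: OM = 6.1%

6.1


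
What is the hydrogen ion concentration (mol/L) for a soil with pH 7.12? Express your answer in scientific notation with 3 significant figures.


Step 1: [H+] = 10^(-pH)
Step 2: [H+] = 10^(-7.12)
Step 3: [H+] = 7.59e-08 mol/L

7.59e-08


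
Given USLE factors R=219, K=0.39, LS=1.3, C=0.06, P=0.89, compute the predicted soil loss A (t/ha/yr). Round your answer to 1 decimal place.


Step 1: A = R * K * LS * C * P
Step 2: R * K = 219 * 0.39 = 85.41
Step 3: (R*K) * LS = 85.41 * 1.3 = 111.033
Step 4: * C * P = 111.033 * 0.06 * 0.89 = 5.9
Step 5: A = 5.9 t/(ha*yr)

5.9


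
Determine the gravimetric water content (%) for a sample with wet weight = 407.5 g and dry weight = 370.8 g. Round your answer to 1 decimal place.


Step 1: Water mass = wet - dry = 407.5 - 370.8 = 36.7 g
Step 2: w = 100 * water mass / dry mass
Step 3: w = 100 * 36.7 / 370.8 = 9.9%

9.9


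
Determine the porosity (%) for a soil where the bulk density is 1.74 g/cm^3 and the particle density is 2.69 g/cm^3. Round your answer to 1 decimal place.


Step 1: Formula: n = 100 * (1 - BD / PD)
Step 2: n = 100 * (1 - 1.74 / 2.69)
Step 3: n = 100 * (1 - 0.64684)
Step 4: n = 35.3%

35.3


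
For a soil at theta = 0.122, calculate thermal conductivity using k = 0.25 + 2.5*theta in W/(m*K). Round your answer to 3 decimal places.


Step 1: k = 0.25 + 2.5 * theta
Step 2: k = 0.25 + 2.5 * 0.122
Step 3: k = 0.25 + 0.305
Step 4: k = 0.555 W/(m*K)

0.555


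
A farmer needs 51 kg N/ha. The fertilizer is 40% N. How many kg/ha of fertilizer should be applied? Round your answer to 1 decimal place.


Step 1: Fertilizer rate = target N / (N content / 100)
Step 2: Rate = 51 / (40 / 100)
Step 3: Rate = 51 / 0.4
Step 4: Rate = 127.5 kg/ha

127.5


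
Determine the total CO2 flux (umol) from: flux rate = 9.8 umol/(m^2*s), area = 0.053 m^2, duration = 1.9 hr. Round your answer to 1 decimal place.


Step 1: Convert time to seconds: 1.9 hr * 3600 = 6840.0 s
Step 2: Total = flux * area * time_s
Step 3: Total = 9.8 * 0.053 * 6840.0
Step 4: Total = 3552.7 umol

3552.7


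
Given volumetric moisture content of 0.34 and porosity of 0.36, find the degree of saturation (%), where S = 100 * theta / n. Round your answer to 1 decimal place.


Step 1: S = 100 * theta_v / n
Step 2: S = 100 * 0.34 / 0.36
Step 3: S = 94.4%

94.4


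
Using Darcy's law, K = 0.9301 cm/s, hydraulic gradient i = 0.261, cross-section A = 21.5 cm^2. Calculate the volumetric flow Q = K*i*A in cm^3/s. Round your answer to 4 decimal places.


Step 1: Apply Darcy's law: Q = K * i * A
Step 2: Q = 0.9301 * 0.261 * 21.5
Step 3: Q = 5.2193 cm^3/s

5.2193


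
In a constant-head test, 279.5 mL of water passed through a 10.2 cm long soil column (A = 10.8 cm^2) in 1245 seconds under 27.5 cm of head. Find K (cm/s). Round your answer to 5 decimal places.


Step 1: K = Q * L / (A * t * h)
Step 2: Numerator = 279.5 * 10.2 = 2850.9
Step 3: Denominator = 10.8 * 1245 * 27.5 = 369765.0
Step 4: K = 2850.9 / 369765.0 = 0.00771 cm/s

0.00771


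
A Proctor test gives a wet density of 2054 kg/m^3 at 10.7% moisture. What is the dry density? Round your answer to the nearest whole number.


Step 1: Dry density = wet density / (1 + w/100)
Step 2: Dry density = 2054 / (1 + 10.7/100)
Step 3: Dry density = 2054 / 1.107
Step 4: Dry density = 1855 kg/m^3

1855


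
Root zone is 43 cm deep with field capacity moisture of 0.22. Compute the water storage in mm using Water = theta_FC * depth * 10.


Step 1: Water (mm) = theta_FC * depth (cm) * 10
Step 2: Water = 0.22 * 43 * 10
Step 3: Water = 94.6 mm

94.6


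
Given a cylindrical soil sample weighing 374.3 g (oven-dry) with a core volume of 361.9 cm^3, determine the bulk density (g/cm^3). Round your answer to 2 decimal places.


Step 1: Identify the formula: BD = dry mass / volume
Step 2: Substitute values: BD = 374.3 / 361.9
Step 3: BD = 1.03 g/cm^3

1.03


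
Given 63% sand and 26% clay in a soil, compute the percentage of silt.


Step 1: sand + silt + clay = 100%
Step 2: silt = 100 - sand - clay
Step 3: silt = 100 - 63 - 26
Step 4: silt = 11%

11


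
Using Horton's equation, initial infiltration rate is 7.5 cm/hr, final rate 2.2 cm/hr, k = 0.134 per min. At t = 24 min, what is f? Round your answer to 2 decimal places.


Step 1: f = fc + (f0 - fc) * exp(-k * t)
Step 2: exp(-0.134 * 24) = 0.040115
Step 3: f = 2.2 + (7.5 - 2.2) * 0.040115
Step 4: f = 2.2 + 5.3 * 0.040115
Step 5: f = 2.41 cm/hr

2.41


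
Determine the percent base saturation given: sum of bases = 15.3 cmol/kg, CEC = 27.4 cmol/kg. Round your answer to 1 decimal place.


Step 1: BS = 100 * (sum of bases) / CEC
Step 2: BS = 100 * 15.3 / 27.4
Step 3: BS = 55.8%

55.8


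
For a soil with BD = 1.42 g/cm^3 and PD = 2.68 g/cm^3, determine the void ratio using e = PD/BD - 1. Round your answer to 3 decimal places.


Step 1: e = PD / BD - 1
Step 2: e = 2.68 / 1.42 - 1
Step 3: e = 1.88732 - 1
Step 4: e = 0.887

0.887


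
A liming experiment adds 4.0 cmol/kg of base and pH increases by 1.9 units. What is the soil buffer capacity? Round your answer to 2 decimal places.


Step 1: BC = change in base / change in pH
Step 2: BC = 4.0 / 1.9
Step 3: BC = 2.11 cmol/(kg*pH unit)

2.11


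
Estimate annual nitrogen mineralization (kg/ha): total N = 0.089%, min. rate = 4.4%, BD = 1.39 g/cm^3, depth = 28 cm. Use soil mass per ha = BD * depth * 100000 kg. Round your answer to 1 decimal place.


Step 1: Soil mass per ha = BD * depth * 100000 = 1.39 * 28 * 100000 = 3892000 kg
Step 2: Total N pool = soil mass * N%/100 = 3892000 * 0.089/100 = 3463.88 kg/ha
Step 3: N mineralized = N pool * rate%/100 = 3463.88 * 4.4/100 = 152.4 kg/ha/yr

152.4


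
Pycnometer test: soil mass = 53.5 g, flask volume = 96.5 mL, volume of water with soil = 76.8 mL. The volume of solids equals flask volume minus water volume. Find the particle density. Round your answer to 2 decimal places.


Step 1: Volume of solids = flask volume - water volume with soil
Step 2: V_solids = 96.5 - 76.8 = 19.7 mL
Step 3: Particle density = mass / V_solids = 53.5 / 19.7 = 2.72 g/cm^3

2.72


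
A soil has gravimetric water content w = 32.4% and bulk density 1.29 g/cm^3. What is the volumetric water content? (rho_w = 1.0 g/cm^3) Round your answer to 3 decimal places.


Step 1: theta = (w / 100) * BD / rho_w
Step 2: theta = (32.4 / 100) * 1.29 / 1.0
Step 3: theta = 0.324 * 1.29
Step 4: theta = 0.418

0.418


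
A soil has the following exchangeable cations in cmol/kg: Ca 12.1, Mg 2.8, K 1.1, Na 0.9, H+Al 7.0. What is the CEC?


Step 1: CEC = Ca + Mg + K + Na + (H+Al)
Step 2: CEC = 12.1 + 2.8 + 1.1 + 0.9 + 7.0
Step 3: CEC = 23.9 cmol/kg

23.9


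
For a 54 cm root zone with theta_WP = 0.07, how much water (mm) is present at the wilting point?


Step 1: Water (mm) = theta_WP * depth * 10
Step 2: Water = 0.07 * 54 * 10
Step 3: Water = 37.8 mm

37.8


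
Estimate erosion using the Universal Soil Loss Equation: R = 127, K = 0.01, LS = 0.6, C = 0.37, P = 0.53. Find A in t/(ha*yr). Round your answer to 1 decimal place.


Step 1: A = R * K * LS * C * P
Step 2: R * K = 127 * 0.01 = 1.27
Step 3: (R*K) * LS = 1.27 * 0.6 = 0.762
Step 4: * C * P = 0.762 * 0.37 * 0.53 = 0.1
Step 5: A = 0.1 t/(ha*yr)

0.1


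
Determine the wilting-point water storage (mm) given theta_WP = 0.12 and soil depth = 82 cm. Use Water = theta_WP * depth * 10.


Step 1: Water (mm) = theta_WP * depth * 10
Step 2: Water = 0.12 * 82 * 10
Step 3: Water = 98.4 mm

98.4


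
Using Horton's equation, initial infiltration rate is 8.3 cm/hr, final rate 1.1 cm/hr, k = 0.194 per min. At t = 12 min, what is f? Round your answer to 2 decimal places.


Step 1: f = fc + (f0 - fc) * exp(-k * t)
Step 2: exp(-0.194 * 12) = 0.097491
Step 3: f = 1.1 + (8.3 - 1.1) * 0.097491
Step 4: f = 1.1 + 7.2 * 0.097491
Step 5: f = 1.8 cm/hr

1.8


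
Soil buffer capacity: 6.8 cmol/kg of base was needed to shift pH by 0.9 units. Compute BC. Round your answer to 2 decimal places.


Step 1: BC = change in base / change in pH
Step 2: BC = 6.8 / 0.9
Step 3: BC = 7.56 cmol/(kg*pH unit)

7.56


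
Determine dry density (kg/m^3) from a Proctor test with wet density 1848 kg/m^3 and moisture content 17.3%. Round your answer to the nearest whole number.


Step 1: Dry density = wet density / (1 + w/100)
Step 2: Dry density = 1848 / (1 + 17.3/100)
Step 3: Dry density = 1848 / 1.173
Step 4: Dry density = 1575 kg/m^3

1575


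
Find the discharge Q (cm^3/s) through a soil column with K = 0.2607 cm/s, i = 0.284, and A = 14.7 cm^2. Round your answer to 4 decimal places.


Step 1: Apply Darcy's law: Q = K * i * A
Step 2: Q = 0.2607 * 0.284 * 14.7
Step 3: Q = 1.0884 cm^3/s

1.0884


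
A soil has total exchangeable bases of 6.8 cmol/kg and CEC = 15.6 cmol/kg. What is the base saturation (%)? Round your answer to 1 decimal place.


Step 1: BS = 100 * (sum of bases) / CEC
Step 2: BS = 100 * 6.8 / 15.6
Step 3: BS = 43.6%

43.6


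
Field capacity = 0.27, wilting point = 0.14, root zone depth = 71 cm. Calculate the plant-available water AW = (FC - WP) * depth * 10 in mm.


Step 1: Available water = (FC - WP) * depth * 10
Step 2: AW = (0.27 - 0.14) * 71 * 10
Step 3: AW = 0.13 * 71 * 10
Step 4: AW = 92.3 mm

92.3


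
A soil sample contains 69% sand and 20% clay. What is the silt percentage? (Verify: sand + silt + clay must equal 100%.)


Step 1: sand + silt + clay = 100%
Step 2: silt = 100 - sand - clay
Step 3: silt = 100 - 69 - 20
Step 4: silt = 11%

11


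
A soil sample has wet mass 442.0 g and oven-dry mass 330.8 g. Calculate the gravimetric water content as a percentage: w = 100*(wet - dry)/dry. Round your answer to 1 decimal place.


Step 1: Water mass = wet - dry = 442.0 - 330.8 = 111.2 g
Step 2: w = 100 * water mass / dry mass
Step 3: w = 100 * 111.2 / 330.8 = 33.6%

33.6


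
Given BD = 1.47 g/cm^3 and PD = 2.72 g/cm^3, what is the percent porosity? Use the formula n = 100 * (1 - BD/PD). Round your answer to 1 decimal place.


Step 1: Formula: n = 100 * (1 - BD / PD)
Step 2: n = 100 * (1 - 1.47 / 2.72)
Step 3: n = 100 * (1 - 0.54044)
Step 4: n = 46.0%

46.0


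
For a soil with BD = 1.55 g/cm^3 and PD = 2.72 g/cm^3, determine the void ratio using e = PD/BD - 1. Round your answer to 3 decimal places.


Step 1: e = PD / BD - 1
Step 2: e = 2.72 / 1.55 - 1
Step 3: e = 1.75484 - 1
Step 4: e = 0.755

0.755


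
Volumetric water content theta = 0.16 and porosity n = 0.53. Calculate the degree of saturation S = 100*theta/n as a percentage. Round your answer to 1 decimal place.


Step 1: S = 100 * theta_v / n
Step 2: S = 100 * 0.16 / 0.53
Step 3: S = 30.2%

30.2


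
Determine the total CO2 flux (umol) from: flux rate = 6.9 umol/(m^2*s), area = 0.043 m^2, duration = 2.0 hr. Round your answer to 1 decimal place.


Step 1: Convert time to seconds: 2.0 hr * 3600 = 7200.0 s
Step 2: Total = flux * area * time_s
Step 3: Total = 6.9 * 0.043 * 7200.0
Step 4: Total = 2136.2 umol

2136.2


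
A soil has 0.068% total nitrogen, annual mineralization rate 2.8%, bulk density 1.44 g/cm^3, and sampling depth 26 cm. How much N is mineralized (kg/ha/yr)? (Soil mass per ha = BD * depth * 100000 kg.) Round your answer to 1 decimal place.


Step 1: Soil mass per ha = BD * depth * 100000 = 1.44 * 26 * 100000 = 3744000 kg
Step 2: Total N pool = soil mass * N%/100 = 3744000 * 0.068/100 = 2545.92 kg/ha
Step 3: N mineralized = N pool * rate%/100 = 2545.92 * 2.8/100 = 71.3 kg/ha/yr

71.3


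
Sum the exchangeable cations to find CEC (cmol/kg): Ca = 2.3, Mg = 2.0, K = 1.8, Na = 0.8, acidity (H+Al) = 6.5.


Step 1: CEC = Ca + Mg + K + Na + (H+Al)
Step 2: CEC = 2.3 + 2.0 + 1.8 + 0.8 + 6.5
Step 3: CEC = 13.4 cmol/kg

13.4


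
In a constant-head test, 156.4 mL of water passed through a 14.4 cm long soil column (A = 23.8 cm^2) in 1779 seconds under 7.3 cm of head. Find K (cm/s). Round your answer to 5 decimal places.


Step 1: K = Q * L / (A * t * h)
Step 2: Numerator = 156.4 * 14.4 = 2252.16
Step 3: Denominator = 23.8 * 1779 * 7.3 = 309083.46
Step 4: K = 2252.16 / 309083.46 = 0.00729 cm/s

0.00729


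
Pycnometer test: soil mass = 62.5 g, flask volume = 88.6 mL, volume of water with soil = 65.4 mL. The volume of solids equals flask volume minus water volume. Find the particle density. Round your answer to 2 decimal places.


Step 1: Volume of solids = flask volume - water volume with soil
Step 2: V_solids = 88.6 - 65.4 = 23.2 mL
Step 3: Particle density = mass / V_solids = 62.5 / 23.2 = 2.69 g/cm^3

2.69


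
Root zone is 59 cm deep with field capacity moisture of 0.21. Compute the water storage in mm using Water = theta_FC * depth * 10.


Step 1: Water (mm) = theta_FC * depth (cm) * 10
Step 2: Water = 0.21 * 59 * 10
Step 3: Water = 123.9 mm

123.9


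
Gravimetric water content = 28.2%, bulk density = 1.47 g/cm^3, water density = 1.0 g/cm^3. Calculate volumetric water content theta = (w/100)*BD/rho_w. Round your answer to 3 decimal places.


Step 1: theta = (w / 100) * BD / rho_w
Step 2: theta = (28.2 / 100) * 1.47 / 1.0
Step 3: theta = 0.282 * 1.47
Step 4: theta = 0.415

0.415


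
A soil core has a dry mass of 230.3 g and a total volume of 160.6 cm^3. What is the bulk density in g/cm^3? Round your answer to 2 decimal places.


Step 1: Identify the formula: BD = dry mass / volume
Step 2: Substitute values: BD = 230.3 / 160.6
Step 3: BD = 1.43 g/cm^3

1.43


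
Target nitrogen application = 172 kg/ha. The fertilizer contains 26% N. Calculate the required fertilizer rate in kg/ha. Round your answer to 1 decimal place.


Step 1: Fertilizer rate = target N / (N content / 100)
Step 2: Rate = 172 / (26 / 100)
Step 3: Rate = 172 / 0.26
Step 4: Rate = 661.5 kg/ha

661.5


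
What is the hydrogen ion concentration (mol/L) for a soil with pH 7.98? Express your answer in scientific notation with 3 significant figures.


Step 1: [H+] = 10^(-pH)
Step 2: [H+] = 10^(-7.98)
Step 3: [H+] = 1.05e-08 mol/L

1.05e-08


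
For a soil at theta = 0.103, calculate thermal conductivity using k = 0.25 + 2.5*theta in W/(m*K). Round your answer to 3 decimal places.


Step 1: k = 0.25 + 2.5 * theta
Step 2: k = 0.25 + 2.5 * 0.103
Step 3: k = 0.25 + 0.258
Step 4: k = 0.508 W/(m*K)

0.508


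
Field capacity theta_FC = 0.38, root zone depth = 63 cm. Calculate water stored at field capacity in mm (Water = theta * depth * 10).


Step 1: Water (mm) = theta_FC * depth (cm) * 10
Step 2: Water = 0.38 * 63 * 10
Step 3: Water = 239.4 mm

239.4


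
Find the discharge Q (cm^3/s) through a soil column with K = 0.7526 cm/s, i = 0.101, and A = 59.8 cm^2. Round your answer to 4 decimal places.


Step 1: Apply Darcy's law: Q = K * i * A
Step 2: Q = 0.7526 * 0.101 * 59.8
Step 3: Q = 4.5456 cm^3/s

4.5456


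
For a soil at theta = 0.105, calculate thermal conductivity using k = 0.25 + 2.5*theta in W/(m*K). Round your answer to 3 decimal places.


Step 1: k = 0.25 + 2.5 * theta
Step 2: k = 0.25 + 2.5 * 0.105
Step 3: k = 0.25 + 0.263
Step 4: k = 0.513 W/(m*K)

0.513


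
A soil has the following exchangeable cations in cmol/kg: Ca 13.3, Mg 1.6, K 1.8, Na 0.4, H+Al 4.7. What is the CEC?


Step 1: CEC = Ca + Mg + K + Na + (H+Al)
Step 2: CEC = 13.3 + 1.6 + 1.8 + 0.4 + 4.7
Step 3: CEC = 21.8 cmol/kg

21.8


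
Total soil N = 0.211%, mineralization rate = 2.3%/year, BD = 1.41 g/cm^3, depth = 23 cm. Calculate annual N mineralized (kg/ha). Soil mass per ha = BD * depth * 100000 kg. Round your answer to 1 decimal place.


Step 1: Soil mass per ha = BD * depth * 100000 = 1.41 * 23 * 100000 = 3243000 kg
Step 2: Total N pool = soil mass * N%/100 = 3243000 * 0.211/100 = 6842.73 kg/ha
Step 3: N mineralized = N pool * rate%/100 = 6842.73 * 2.3/100 = 157.4 kg/ha/yr

157.4


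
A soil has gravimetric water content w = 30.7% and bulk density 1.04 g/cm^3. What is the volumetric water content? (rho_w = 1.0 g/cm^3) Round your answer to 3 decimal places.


Step 1: theta = (w / 100) * BD / rho_w
Step 2: theta = (30.7 / 100) * 1.04 / 1.0
Step 3: theta = 0.307 * 1.04
Step 4: theta = 0.319

0.319


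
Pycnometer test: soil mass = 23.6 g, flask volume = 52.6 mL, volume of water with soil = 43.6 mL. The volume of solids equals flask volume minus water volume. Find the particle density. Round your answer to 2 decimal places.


Step 1: Volume of solids = flask volume - water volume with soil
Step 2: V_solids = 52.6 - 43.6 = 9.0 mL
Step 3: Particle density = mass / V_solids = 23.6 / 9.0 = 2.62 g/cm^3

2.62


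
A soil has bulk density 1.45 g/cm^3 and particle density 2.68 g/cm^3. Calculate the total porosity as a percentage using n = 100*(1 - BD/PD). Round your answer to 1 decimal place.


Step 1: Formula: n = 100 * (1 - BD / PD)
Step 2: n = 100 * (1 - 1.45 / 2.68)
Step 3: n = 100 * (1 - 0.54104)
Step 4: n = 45.9%

45.9


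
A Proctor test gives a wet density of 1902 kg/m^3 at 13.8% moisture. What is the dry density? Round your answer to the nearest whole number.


Step 1: Dry density = wet density / (1 + w/100)
Step 2: Dry density = 1902 / (1 + 13.8/100)
Step 3: Dry density = 1902 / 1.138
Step 4: Dry density = 1671 kg/m^3

1671


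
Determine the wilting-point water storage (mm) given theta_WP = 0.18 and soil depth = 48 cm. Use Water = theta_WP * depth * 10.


Step 1: Water (mm) = theta_WP * depth * 10
Step 2: Water = 0.18 * 48 * 10
Step 3: Water = 86.4 mm

86.4


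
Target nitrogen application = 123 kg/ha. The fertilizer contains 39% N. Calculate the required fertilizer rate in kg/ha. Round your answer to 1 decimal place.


Step 1: Fertilizer rate = target N / (N content / 100)
Step 2: Rate = 123 / (39 / 100)
Step 3: Rate = 123 / 0.39
Step 4: Rate = 315.4 kg/ha

315.4


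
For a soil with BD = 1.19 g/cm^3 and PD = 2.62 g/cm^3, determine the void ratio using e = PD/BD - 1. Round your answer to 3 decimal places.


Step 1: e = PD / BD - 1
Step 2: e = 2.62 / 1.19 - 1
Step 3: e = 2.20168 - 1
Step 4: e = 1.202

1.202


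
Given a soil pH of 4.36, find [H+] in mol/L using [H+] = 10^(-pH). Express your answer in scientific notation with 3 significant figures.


Step 1: [H+] = 10^(-pH)
Step 2: [H+] = 10^(-4.36)
Step 3: [H+] = 4.37e-05 mol/L

4.37e-05


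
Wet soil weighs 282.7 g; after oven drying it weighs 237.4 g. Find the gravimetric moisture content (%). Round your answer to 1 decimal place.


Step 1: Water mass = wet - dry = 282.7 - 237.4 = 45.3 g
Step 2: w = 100 * water mass / dry mass
Step 3: w = 100 * 45.3 / 237.4 = 19.1%

19.1


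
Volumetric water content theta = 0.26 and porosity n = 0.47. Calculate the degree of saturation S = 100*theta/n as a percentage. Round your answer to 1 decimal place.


Step 1: S = 100 * theta_v / n
Step 2: S = 100 * 0.26 / 0.47
Step 3: S = 55.3%

55.3


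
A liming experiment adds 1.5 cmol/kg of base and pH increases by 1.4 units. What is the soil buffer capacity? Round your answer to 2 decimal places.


Step 1: BC = change in base / change in pH
Step 2: BC = 1.5 / 1.4
Step 3: BC = 1.07 cmol/(kg*pH unit)

1.07


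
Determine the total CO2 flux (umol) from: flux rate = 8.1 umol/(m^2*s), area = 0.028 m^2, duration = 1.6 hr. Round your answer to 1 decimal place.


Step 1: Convert time to seconds: 1.6 hr * 3600 = 5760.0 s
Step 2: Total = flux * area * time_s
Step 3: Total = 8.1 * 0.028 * 5760.0
Step 4: Total = 1306.4 umol

1306.4


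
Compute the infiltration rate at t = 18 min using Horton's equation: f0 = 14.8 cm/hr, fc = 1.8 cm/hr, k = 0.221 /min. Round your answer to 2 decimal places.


Step 1: f = fc + (f0 - fc) * exp(-k * t)
Step 2: exp(-0.221 * 18) = 0.018723
Step 3: f = 1.8 + (14.8 - 1.8) * 0.018723
Step 4: f = 1.8 + 13.0 * 0.018723
Step 5: f = 2.04 cm/hr

2.04


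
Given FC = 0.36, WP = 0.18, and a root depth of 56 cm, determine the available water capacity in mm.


Step 1: Available water = (FC - WP) * depth * 10
Step 2: AW = (0.36 - 0.18) * 56 * 10
Step 3: AW = 0.18 * 56 * 10
Step 4: AW = 100.8 mm

100.8


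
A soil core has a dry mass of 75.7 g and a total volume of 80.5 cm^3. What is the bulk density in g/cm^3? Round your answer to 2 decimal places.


Step 1: Identify the formula: BD = dry mass / volume
Step 2: Substitute values: BD = 75.7 / 80.5
Step 3: BD = 0.94 g/cm^3

0.94


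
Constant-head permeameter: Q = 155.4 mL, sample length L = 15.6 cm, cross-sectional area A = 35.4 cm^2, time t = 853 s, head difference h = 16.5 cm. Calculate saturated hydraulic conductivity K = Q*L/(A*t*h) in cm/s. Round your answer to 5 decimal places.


Step 1: K = Q * L / (A * t * h)
Step 2: Numerator = 155.4 * 15.6 = 2424.24
Step 3: Denominator = 35.4 * 853 * 16.5 = 498237.3
Step 4: K = 2424.24 / 498237.3 = 0.00487 cm/s

0.00487


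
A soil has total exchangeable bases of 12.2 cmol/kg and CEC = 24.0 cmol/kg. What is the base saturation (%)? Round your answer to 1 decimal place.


Step 1: BS = 100 * (sum of bases) / CEC
Step 2: BS = 100 * 12.2 / 24.0
Step 3: BS = 50.8%

50.8


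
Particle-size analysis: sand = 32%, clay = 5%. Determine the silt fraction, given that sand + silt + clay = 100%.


Step 1: sand + silt + clay = 100%
Step 2: silt = 100 - sand - clay
Step 3: silt = 100 - 32 - 5
Step 4: silt = 63%

63


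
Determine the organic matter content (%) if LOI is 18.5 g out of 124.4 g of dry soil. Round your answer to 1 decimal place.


Step 1: OM% = 100 * LOI / sample mass
Step 2: OM = 100 * 18.5 / 124.4
Step 3: OM = 14.9%

14.9


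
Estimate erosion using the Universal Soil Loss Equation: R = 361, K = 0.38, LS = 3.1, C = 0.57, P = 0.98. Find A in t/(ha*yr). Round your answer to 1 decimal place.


Step 1: A = R * K * LS * C * P
Step 2: R * K = 361 * 0.38 = 137.18
Step 3: (R*K) * LS = 137.18 * 3.1 = 425.258
Step 4: * C * P = 425.258 * 0.57 * 0.98 = 237.5
Step 5: A = 237.5 t/(ha*yr)

237.5


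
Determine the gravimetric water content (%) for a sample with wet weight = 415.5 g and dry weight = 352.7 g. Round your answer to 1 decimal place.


Step 1: Water mass = wet - dry = 415.5 - 352.7 = 62.8 g
Step 2: w = 100 * water mass / dry mass
Step 3: w = 100 * 62.8 / 352.7 = 17.8%

17.8


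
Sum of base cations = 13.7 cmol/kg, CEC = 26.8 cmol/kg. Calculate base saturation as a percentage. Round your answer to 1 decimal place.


Step 1: BS = 100 * (sum of bases) / CEC
Step 2: BS = 100 * 13.7 / 26.8
Step 3: BS = 51.1%

51.1


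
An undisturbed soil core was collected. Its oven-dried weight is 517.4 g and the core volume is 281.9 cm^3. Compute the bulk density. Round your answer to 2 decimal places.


Step 1: Identify the formula: BD = dry mass / volume
Step 2: Substitute values: BD = 517.4 / 281.9
Step 3: BD = 1.84 g/cm^3

1.84


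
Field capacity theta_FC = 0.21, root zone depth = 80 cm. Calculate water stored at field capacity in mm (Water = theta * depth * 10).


Step 1: Water (mm) = theta_FC * depth (cm) * 10
Step 2: Water = 0.21 * 80 * 10
Step 3: Water = 168.0 mm

168.0


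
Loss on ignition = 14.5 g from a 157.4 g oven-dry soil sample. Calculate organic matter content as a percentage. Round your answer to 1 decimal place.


Step 1: OM% = 100 * LOI / sample mass
Step 2: OM = 100 * 14.5 / 157.4
Step 3: OM = 9.2%

9.2


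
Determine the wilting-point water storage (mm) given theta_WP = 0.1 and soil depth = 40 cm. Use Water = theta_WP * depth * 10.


Step 1: Water (mm) = theta_WP * depth * 10
Step 2: Water = 0.1 * 40 * 10
Step 3: Water = 40.0 mm

40.0


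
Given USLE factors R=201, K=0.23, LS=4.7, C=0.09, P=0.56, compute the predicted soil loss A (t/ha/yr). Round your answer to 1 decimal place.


Step 1: A = R * K * LS * C * P
Step 2: R * K = 201 * 0.23 = 46.23
Step 3: (R*K) * LS = 46.23 * 4.7 = 217.281
Step 4: * C * P = 217.281 * 0.09 * 0.56 = 11.0
Step 5: A = 11.0 t/(ha*yr)

11.0


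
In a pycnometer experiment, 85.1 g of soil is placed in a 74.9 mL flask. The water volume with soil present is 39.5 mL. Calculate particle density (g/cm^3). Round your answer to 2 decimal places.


Step 1: Volume of solids = flask volume - water volume with soil
Step 2: V_solids = 74.9 - 39.5 = 35.4 mL
Step 3: Particle density = mass / V_solids = 85.1 / 35.4 = 2.4 g/cm^3

2.4


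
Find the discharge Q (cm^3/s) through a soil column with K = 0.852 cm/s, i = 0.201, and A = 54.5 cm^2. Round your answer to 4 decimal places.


Step 1: Apply Darcy's law: Q = K * i * A
Step 2: Q = 0.852 * 0.201 * 54.5
Step 3: Q = 9.3332 cm^3/s

9.3332


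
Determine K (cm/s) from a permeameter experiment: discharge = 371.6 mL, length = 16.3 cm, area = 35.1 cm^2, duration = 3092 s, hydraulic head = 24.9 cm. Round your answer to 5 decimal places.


Step 1: K = Q * L / (A * t * h)
Step 2: Numerator = 371.6 * 16.3 = 6057.08
Step 3: Denominator = 35.1 * 3092 * 24.9 = 2702377.08
Step 4: K = 6057.08 / 2702377.08 = 0.00224 cm/s

0.00224


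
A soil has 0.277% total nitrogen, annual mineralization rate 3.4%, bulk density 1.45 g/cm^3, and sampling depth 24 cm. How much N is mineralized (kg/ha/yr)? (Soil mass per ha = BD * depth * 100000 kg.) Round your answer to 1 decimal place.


Step 1: Soil mass per ha = BD * depth * 100000 = 1.45 * 24 * 100000 = 3480000 kg
Step 2: Total N pool = soil mass * N%/100 = 3480000 * 0.277/100 = 9639.6 kg/ha
Step 3: N mineralized = N pool * rate%/100 = 9639.6 * 3.4/100 = 327.7 kg/ha/yr

327.7


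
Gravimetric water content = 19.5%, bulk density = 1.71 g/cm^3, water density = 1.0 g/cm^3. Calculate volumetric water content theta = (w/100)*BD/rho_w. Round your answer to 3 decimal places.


Step 1: theta = (w / 100) * BD / rho_w
Step 2: theta = (19.5 / 100) * 1.71 / 1.0
Step 3: theta = 0.195 * 1.71
Step 4: theta = 0.333

0.333


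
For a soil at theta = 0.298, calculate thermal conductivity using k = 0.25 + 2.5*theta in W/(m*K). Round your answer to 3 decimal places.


Step 1: k = 0.25 + 2.5 * theta
Step 2: k = 0.25 + 2.5 * 0.298
Step 3: k = 0.25 + 0.745
Step 4: k = 0.995 W/(m*K)

0.995


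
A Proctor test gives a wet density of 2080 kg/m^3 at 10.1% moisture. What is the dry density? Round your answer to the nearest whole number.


Step 1: Dry density = wet density / (1 + w/100)
Step 2: Dry density = 2080 / (1 + 10.1/100)
Step 3: Dry density = 2080 / 1.101
Step 4: Dry density = 1889 kg/m^3

1889


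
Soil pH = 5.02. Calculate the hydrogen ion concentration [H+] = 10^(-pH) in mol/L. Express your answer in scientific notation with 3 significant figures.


Step 1: [H+] = 10^(-pH)
Step 2: [H+] = 10^(-5.02)
Step 3: [H+] = 9.55e-06 mol/L

9.55e-06


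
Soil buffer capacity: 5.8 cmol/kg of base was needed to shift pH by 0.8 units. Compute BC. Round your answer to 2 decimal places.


Step 1: BC = change in base / change in pH
Step 2: BC = 5.8 / 0.8
Step 3: BC = 7.25 cmol/(kg*pH unit)

7.25


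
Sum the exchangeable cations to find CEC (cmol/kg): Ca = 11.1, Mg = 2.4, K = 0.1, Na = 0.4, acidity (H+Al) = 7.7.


Step 1: CEC = Ca + Mg + K + Na + (H+Al)
Step 2: CEC = 11.1 + 2.4 + 0.1 + 0.4 + 7.7
Step 3: CEC = 21.7 cmol/kg

21.7


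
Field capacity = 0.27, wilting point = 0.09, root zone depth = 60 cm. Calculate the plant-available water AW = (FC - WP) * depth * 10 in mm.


Step 1: Available water = (FC - WP) * depth * 10
Step 2: AW = (0.27 - 0.09) * 60 * 10
Step 3: AW = 0.18 * 60 * 10
Step 4: AW = 108.0 mm

108.0


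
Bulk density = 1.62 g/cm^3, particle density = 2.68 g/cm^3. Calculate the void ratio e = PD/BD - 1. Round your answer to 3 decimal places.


Step 1: e = PD / BD - 1
Step 2: e = 2.68 / 1.62 - 1
Step 3: e = 1.65432 - 1
Step 4: e = 0.654

0.654


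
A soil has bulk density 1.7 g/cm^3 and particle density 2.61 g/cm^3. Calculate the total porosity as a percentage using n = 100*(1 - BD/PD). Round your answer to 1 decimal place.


Step 1: Formula: n = 100 * (1 - BD / PD)
Step 2: n = 100 * (1 - 1.7 / 2.61)
Step 3: n = 100 * (1 - 0.65134)
Step 4: n = 34.9%

34.9


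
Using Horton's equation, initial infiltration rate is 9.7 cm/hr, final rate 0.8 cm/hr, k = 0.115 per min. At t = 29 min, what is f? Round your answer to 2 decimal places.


Step 1: f = fc + (f0 - fc) * exp(-k * t)
Step 2: exp(-0.115 * 29) = 0.035615
Step 3: f = 0.8 + (9.7 - 0.8) * 0.035615
Step 4: f = 0.8 + 8.9 * 0.035615
Step 5: f = 1.12 cm/hr

1.12


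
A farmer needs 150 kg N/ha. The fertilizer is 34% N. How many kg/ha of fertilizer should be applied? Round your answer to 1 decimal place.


Step 1: Fertilizer rate = target N / (N content / 100)
Step 2: Rate = 150 / (34 / 100)
Step 3: Rate = 150 / 0.34
Step 4: Rate = 441.2 kg/ha

441.2


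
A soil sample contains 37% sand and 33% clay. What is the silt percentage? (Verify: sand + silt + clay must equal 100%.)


Step 1: sand + silt + clay = 100%
Step 2: silt = 100 - sand - clay
Step 3: silt = 100 - 37 - 33
Step 4: silt = 30%

30


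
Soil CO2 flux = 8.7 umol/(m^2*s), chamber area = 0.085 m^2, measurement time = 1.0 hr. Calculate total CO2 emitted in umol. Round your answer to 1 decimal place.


Step 1: Convert time to seconds: 1.0 hr * 3600 = 3600.0 s
Step 2: Total = flux * area * time_s
Step 3: Total = 8.7 * 0.085 * 3600.0
Step 4: Total = 2662.2 umol

2662.2


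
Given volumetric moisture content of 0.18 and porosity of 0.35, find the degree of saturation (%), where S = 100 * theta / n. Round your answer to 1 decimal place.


Step 1: S = 100 * theta_v / n
Step 2: S = 100 * 0.18 / 0.35
Step 3: S = 51.4%

51.4


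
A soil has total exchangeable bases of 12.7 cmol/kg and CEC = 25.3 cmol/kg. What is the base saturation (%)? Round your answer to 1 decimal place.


Step 1: BS = 100 * (sum of bases) / CEC
Step 2: BS = 100 * 12.7 / 25.3
Step 3: BS = 50.2%

50.2


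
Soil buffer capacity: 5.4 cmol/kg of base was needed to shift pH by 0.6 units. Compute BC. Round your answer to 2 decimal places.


Step 1: BC = change in base / change in pH
Step 2: BC = 5.4 / 0.6
Step 3: BC = 9.0 cmol/(kg*pH unit)

9.0


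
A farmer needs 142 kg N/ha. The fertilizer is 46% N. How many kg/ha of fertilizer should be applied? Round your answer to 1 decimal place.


Step 1: Fertilizer rate = target N / (N content / 100)
Step 2: Rate = 142 / (46 / 100)
Step 3: Rate = 142 / 0.46
Step 4: Rate = 308.7 kg/ha

308.7
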